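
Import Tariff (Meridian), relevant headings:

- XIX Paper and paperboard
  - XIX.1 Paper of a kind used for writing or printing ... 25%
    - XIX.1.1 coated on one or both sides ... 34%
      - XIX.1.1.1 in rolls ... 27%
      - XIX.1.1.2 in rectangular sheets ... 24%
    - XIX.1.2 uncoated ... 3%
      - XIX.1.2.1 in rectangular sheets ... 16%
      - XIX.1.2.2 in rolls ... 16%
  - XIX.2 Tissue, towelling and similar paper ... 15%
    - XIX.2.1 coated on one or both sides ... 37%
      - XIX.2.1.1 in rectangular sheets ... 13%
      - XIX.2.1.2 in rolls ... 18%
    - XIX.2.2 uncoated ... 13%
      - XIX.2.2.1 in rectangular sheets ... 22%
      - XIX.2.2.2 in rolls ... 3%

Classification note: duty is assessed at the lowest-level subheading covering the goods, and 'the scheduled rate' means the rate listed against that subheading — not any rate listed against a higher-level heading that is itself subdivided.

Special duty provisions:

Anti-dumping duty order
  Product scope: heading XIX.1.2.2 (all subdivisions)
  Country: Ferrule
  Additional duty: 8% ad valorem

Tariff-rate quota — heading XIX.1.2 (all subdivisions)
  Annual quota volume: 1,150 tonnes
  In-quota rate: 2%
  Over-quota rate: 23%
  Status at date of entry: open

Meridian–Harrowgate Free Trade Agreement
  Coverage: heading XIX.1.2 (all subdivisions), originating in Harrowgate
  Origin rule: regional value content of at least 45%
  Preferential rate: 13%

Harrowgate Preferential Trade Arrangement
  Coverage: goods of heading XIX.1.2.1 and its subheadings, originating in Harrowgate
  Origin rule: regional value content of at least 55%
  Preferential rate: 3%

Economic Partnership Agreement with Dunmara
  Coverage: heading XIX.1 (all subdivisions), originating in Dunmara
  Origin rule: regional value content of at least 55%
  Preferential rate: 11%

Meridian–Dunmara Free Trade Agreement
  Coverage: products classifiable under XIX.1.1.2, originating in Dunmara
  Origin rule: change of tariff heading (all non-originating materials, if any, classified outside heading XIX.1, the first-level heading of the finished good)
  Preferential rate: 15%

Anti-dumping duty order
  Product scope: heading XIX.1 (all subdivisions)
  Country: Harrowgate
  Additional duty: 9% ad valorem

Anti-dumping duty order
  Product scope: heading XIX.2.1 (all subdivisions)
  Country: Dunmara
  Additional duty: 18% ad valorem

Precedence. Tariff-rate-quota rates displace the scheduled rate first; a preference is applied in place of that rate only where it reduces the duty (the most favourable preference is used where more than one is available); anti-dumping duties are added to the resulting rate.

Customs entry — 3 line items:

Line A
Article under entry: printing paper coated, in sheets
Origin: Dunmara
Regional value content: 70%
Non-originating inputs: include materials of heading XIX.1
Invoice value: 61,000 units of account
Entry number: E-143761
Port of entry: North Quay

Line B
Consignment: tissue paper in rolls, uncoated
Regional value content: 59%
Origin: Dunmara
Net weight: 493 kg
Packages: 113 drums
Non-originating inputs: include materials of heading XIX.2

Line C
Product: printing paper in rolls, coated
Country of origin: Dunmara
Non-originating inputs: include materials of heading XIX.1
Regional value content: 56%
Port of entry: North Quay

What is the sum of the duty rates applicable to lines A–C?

Line A: printing paper → XIX.1; coated → XIX.1.1; in sheets → XIX.1.1.2. Scheduled 24%. Dunmara agreement on XIX.1: RVC ≥ 55% → 11% available; Dunmara agreement on XIX.1.1.2: CTH not met; preferential 11%. → 11%.
Line B: tissue paper → XIX.2; uncoated → XIX.2.2; in rolls → XIX.2.2.2. Scheduled 3%. Dunmara agreement on XIX.1: XIX.2.2.2 not covered; Dunmara agreement on XIX.1.1.2: XIX.2.2.2 not covered. → 3%.
Line C: printing paper → XIX.1; coated → XIX.1.1; in rolls → XIX.1.1.1. Scheduled 27%. Dunmara agreement on XIX.1: RVC ≥ 55% → 11% available; Dunmara agreement on XIX.1.1.2: XIX.1.1.1 not covered; preferential 11%. → 11%.
Sum: 11% + 3% + 11% = 25%.

25%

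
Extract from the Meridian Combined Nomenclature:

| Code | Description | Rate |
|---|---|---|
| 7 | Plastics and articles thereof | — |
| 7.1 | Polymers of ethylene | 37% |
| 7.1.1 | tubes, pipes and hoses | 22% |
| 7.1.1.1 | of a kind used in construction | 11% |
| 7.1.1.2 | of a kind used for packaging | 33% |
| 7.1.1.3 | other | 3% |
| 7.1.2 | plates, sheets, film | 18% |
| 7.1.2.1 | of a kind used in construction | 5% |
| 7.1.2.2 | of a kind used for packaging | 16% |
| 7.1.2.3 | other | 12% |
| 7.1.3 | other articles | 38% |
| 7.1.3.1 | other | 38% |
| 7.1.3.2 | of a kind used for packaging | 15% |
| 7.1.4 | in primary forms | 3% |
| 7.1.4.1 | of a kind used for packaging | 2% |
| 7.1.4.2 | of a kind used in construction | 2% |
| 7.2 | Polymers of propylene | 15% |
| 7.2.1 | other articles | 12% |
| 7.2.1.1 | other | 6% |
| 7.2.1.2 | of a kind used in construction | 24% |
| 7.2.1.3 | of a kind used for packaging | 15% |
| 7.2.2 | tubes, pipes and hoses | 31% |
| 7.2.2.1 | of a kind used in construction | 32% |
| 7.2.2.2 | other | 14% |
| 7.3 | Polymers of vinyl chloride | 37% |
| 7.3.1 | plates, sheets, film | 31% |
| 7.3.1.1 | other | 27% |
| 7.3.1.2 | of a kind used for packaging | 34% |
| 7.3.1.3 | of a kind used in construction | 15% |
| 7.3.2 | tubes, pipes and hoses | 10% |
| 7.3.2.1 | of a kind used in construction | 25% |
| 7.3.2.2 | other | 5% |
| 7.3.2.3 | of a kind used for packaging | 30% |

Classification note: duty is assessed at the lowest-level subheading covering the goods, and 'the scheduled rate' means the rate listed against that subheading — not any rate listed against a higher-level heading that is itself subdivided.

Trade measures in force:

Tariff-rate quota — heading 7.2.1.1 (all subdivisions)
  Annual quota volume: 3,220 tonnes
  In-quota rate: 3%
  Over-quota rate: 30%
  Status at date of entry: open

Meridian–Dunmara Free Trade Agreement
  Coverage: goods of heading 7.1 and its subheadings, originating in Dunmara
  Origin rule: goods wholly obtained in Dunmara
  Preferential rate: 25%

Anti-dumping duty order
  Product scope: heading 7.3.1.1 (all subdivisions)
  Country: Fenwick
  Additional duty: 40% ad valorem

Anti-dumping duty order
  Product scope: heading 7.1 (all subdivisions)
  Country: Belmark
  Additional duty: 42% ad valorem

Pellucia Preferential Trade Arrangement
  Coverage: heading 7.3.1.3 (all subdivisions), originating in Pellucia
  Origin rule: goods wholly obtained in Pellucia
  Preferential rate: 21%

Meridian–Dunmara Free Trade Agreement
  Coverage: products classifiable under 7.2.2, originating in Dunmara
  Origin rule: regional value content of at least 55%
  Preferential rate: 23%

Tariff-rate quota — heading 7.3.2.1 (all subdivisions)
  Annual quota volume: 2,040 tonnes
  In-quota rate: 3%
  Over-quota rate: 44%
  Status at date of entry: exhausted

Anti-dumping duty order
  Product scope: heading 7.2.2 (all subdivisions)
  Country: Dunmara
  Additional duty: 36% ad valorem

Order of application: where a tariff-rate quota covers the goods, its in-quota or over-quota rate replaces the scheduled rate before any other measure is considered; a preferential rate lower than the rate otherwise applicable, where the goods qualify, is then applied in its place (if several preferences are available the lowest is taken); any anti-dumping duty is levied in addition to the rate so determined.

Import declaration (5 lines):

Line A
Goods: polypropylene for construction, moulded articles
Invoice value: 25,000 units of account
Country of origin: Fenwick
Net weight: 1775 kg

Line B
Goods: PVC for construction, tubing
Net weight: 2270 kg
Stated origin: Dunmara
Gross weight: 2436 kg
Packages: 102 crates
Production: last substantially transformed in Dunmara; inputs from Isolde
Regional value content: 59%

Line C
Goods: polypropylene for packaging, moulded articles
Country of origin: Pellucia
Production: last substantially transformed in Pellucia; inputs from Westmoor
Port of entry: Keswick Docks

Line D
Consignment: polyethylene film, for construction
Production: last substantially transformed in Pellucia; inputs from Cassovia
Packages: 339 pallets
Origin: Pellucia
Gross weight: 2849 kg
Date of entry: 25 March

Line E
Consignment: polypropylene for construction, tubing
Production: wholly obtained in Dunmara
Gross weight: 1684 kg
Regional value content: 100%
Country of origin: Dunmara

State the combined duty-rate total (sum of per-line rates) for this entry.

147%

Line A: polypropylene → 7.2; moulded articles → 7.2.1; for construction → 7.2.1.2. Scheduled 24%. No special measure applies. → 24%.
Line B: PVC → 7.3; tubing → 7.3.2; for construction → 7.3.2.1. Scheduled 25%. quota on 7.3.2.1 exhausted → over-quota 44%; Dunmara agreement on 7.1: 7.3.2.1 not covered; Dunmara agreement on 7.2.2: 7.3.2.1 not covered. → 44%.
Line C: polypropylene → 7.2; moulded articles → 7.2.1; for packaging → 7.2.1.3. Scheduled 15%. Pellucia agreement on 7.3.1.3: 7.2.1.3 not covered. → 15%.
Line D: polyethylene → 7.1; film → 7.1.2; for construction → 7.1.2.1. Scheduled 5%. Pellucia agreement on 7.3.1.3: 7.1.2.1 not covered. → 5%.
Line E: polypropylene → 7.2; tubing → 7.2.2; for construction → 7.2.2.1. Scheduled 32%. Dunmara agreement on 7.1: 7.2.2.1 not covered; Dunmara agreement on 7.2.2: RVC ≥ 55% → 23% available; preferential 23%; anti-dumping (Dunmara, 7.2.2): +36%; total 23% + 36% = 59%. → 59%.
Sum: 24% + 44% + 15% + 5% + 59% = 147%.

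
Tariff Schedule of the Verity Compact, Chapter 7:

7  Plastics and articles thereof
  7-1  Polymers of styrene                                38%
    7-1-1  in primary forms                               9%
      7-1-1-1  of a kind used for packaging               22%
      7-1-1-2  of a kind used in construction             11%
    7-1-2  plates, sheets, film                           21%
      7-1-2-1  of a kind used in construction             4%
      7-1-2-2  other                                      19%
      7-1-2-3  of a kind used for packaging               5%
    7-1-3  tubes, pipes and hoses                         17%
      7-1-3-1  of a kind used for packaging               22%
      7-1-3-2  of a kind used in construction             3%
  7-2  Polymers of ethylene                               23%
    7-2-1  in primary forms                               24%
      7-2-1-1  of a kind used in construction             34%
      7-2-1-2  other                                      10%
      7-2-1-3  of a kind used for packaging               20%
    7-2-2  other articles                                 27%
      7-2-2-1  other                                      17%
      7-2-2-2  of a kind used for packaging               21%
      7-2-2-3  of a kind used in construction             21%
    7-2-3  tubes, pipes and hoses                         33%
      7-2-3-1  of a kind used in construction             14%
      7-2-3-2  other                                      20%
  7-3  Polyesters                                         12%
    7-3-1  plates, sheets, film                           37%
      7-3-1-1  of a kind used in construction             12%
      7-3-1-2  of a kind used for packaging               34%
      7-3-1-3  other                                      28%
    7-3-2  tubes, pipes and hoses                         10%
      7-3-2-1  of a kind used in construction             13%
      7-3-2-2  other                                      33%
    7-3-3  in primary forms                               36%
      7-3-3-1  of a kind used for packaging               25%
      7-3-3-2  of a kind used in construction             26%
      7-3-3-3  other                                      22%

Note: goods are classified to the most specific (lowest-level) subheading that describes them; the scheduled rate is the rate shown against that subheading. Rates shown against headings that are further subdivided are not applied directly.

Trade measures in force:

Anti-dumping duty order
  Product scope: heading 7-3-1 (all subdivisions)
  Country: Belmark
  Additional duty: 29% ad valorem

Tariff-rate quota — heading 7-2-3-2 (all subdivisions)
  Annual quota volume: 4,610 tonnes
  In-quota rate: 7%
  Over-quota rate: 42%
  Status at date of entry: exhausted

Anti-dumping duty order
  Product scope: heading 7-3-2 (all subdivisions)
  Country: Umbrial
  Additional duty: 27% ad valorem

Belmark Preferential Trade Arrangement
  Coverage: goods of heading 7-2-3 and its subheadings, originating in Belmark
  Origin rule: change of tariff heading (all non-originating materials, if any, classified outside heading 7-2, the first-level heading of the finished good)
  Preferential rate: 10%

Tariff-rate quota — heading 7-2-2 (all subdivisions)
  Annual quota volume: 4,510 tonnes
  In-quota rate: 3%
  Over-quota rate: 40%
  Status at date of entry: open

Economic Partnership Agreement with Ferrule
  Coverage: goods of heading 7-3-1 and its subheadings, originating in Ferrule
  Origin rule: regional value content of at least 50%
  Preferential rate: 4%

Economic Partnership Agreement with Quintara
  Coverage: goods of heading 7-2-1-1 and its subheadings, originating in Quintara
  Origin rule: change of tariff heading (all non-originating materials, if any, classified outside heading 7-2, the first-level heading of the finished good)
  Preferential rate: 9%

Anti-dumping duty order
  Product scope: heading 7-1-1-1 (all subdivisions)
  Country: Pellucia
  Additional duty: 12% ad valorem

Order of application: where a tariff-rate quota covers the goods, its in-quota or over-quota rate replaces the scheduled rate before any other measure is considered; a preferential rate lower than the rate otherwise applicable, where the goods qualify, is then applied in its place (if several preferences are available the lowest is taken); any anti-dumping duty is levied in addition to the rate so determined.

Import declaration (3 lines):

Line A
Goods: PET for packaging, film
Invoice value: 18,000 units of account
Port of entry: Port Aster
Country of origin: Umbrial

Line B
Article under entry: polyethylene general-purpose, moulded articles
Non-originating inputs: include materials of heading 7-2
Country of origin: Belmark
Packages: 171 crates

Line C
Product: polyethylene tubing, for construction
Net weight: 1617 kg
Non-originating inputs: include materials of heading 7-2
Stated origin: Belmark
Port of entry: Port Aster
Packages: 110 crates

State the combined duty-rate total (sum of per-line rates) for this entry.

51%

Line A: PET → 7-3; film → 7-3-1; for packaging → 7-3-1-2. Scheduled 34%. No special measure applies. → 34%.
Line B: polyethylene → 7-2; moulded articles → 7-2-2; general-purpose → 7-2-2-1. Scheduled 17%. quota on 7-2-2 open → in-quota 3%; Belmark agreement on 7-2-3: 7-2-2-1 not covered. → 3%.
Line C: polyethylene → 7-2; tubing → 7-2-3; for construction → 7-2-3-1. Scheduled 14%. Belmark agreement on 7-2-3: CTH not met. → 14%.
Sum: 34% + 3% + 14% = 51%.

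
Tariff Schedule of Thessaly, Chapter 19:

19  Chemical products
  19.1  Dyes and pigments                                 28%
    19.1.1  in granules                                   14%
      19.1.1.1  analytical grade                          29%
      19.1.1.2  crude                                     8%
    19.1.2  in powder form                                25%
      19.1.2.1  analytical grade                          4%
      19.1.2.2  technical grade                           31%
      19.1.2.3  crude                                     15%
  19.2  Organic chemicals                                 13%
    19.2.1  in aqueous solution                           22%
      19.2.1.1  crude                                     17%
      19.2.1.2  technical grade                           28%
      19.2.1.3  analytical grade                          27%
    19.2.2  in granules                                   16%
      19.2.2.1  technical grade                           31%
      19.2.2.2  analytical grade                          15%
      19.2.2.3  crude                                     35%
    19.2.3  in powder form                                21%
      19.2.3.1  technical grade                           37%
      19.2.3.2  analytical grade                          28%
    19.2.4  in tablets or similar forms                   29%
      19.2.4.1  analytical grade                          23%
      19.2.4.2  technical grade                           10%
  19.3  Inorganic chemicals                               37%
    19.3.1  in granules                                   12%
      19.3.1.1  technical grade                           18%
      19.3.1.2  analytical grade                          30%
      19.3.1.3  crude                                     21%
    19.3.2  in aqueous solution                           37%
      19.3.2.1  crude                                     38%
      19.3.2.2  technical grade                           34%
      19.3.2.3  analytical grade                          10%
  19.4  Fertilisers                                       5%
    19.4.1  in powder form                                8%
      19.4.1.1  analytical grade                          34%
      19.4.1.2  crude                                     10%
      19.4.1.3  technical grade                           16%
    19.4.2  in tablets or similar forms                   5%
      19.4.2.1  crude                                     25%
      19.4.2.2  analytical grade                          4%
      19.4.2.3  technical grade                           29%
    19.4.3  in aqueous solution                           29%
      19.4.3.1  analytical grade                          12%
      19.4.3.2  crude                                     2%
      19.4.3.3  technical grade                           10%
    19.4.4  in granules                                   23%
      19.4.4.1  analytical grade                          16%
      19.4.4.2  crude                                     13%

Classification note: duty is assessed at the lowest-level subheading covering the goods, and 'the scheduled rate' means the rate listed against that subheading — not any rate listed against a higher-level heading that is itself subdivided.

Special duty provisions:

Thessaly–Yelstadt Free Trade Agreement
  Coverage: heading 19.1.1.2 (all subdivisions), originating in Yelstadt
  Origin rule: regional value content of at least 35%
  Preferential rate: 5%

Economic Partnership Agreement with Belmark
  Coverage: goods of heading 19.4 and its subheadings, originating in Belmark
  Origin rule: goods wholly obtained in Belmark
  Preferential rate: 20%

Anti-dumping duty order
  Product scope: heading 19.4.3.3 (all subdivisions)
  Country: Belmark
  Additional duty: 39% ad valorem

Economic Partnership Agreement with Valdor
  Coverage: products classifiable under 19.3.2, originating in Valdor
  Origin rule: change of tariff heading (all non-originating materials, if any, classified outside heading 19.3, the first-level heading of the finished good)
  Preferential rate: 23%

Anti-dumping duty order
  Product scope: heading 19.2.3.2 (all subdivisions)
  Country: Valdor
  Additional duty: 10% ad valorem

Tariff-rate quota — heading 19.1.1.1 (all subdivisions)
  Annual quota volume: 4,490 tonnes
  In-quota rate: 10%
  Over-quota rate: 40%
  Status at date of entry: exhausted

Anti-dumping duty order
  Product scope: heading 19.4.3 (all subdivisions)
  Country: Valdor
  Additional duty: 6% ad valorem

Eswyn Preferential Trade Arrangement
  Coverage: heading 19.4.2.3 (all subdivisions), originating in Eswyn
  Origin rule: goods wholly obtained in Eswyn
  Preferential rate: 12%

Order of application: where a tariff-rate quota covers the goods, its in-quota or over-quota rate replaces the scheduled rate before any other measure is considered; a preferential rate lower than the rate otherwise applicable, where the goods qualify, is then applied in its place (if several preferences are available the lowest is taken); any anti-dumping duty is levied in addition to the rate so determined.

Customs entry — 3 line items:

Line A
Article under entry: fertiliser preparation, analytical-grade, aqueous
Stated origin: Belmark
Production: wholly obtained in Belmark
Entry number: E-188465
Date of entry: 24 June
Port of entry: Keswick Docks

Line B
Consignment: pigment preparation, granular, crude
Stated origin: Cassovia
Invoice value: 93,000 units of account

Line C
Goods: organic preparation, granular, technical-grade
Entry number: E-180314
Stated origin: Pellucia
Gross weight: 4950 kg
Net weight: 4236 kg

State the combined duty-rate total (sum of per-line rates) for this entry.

51%

Line A: fertiliser → 19.4; aqueous → 19.4.3; analytical-grade → 19.4.3.1. Scheduled 12%. Belmark agreement on 19.4: wholly obtained → 20% available; preference 20% not lower than 12% → no reduction. → 12%.
Line B: pigment → 19.1; granular → 19.1.1; crude → 19.1.1.2. Scheduled 8%. No special measure applies. → 8%.
Line C: organic → 19.2; granular → 19.2.2; technical-grade → 19.2.2.1. Scheduled 31%. No special measure applies. → 31%.
Sum: 12% + 8% + 31% = 51%.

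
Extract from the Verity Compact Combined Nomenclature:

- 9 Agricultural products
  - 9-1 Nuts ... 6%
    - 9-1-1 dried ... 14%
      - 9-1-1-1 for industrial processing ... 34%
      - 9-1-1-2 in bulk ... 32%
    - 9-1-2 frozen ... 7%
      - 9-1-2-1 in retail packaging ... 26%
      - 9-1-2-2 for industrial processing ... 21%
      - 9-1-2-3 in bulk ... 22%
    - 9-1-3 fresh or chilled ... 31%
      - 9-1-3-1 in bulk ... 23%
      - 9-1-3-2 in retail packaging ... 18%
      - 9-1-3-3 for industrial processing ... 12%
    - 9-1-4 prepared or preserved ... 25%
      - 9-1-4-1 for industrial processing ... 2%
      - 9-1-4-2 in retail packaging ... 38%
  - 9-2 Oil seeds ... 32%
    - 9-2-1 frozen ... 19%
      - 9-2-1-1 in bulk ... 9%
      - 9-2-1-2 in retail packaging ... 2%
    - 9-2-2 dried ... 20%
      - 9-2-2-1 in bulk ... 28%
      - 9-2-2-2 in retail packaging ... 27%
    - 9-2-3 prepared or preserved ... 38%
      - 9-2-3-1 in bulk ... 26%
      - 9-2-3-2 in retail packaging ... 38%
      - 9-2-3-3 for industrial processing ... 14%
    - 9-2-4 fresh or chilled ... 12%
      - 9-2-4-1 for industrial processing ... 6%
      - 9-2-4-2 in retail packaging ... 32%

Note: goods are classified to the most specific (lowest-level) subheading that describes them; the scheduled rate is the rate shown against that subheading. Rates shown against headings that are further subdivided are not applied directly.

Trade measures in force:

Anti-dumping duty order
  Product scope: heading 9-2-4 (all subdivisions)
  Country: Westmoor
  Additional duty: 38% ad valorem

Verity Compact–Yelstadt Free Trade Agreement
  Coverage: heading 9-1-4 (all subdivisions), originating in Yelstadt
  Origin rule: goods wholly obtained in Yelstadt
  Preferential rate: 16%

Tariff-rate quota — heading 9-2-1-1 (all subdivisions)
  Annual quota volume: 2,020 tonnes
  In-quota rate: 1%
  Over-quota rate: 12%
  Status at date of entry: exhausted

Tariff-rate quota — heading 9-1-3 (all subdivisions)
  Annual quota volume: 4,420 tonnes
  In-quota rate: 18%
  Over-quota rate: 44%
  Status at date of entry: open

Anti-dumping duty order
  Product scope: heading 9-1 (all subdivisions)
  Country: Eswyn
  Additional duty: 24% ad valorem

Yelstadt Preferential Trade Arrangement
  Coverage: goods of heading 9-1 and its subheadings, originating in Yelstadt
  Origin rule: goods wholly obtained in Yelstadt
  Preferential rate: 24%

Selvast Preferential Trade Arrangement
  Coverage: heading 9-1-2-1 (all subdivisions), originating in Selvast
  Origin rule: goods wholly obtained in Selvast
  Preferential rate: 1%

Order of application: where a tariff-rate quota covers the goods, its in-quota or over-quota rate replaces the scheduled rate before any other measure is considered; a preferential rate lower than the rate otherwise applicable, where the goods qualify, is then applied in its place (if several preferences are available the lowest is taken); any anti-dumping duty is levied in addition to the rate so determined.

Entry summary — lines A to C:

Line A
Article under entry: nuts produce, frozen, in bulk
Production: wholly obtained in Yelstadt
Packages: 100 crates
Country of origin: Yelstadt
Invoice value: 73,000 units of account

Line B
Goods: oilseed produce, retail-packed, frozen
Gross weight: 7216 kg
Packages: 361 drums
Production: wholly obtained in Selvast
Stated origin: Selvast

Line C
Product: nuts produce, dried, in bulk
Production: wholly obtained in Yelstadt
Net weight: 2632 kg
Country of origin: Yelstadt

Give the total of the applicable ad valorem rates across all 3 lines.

48%

Line A: nuts → 9-1; frozen → 9-1-2; in bulk → 9-1-2-3. Scheduled 22%. Yelstadt agreement on 9-1-4: 9-1-2-3 not covered; Yelstadt agreement on 9-1: wholly obtained → 24% available; preference 24% not lower than 22% → no reduction. → 22%.
Line B: oilseed → 9-2; frozen → 9-2-1; retail-packed → 9-2-1-2. Scheduled 2%. Selvast agreement on 9-1-2-1: 9-2-1-2 not covered. → 2%.
Line C: nuts → 9-1; dried → 9-1-1; in bulk → 9-1-1-2. Scheduled 32%. Yelstadt agreement on 9-1-4: 9-1-1-2 not covered; Yelstadt agreement on 9-1: wholly obtained → 24% available; preferential 24%. → 24%.
Sum: 22% + 2% + 24% = 48%.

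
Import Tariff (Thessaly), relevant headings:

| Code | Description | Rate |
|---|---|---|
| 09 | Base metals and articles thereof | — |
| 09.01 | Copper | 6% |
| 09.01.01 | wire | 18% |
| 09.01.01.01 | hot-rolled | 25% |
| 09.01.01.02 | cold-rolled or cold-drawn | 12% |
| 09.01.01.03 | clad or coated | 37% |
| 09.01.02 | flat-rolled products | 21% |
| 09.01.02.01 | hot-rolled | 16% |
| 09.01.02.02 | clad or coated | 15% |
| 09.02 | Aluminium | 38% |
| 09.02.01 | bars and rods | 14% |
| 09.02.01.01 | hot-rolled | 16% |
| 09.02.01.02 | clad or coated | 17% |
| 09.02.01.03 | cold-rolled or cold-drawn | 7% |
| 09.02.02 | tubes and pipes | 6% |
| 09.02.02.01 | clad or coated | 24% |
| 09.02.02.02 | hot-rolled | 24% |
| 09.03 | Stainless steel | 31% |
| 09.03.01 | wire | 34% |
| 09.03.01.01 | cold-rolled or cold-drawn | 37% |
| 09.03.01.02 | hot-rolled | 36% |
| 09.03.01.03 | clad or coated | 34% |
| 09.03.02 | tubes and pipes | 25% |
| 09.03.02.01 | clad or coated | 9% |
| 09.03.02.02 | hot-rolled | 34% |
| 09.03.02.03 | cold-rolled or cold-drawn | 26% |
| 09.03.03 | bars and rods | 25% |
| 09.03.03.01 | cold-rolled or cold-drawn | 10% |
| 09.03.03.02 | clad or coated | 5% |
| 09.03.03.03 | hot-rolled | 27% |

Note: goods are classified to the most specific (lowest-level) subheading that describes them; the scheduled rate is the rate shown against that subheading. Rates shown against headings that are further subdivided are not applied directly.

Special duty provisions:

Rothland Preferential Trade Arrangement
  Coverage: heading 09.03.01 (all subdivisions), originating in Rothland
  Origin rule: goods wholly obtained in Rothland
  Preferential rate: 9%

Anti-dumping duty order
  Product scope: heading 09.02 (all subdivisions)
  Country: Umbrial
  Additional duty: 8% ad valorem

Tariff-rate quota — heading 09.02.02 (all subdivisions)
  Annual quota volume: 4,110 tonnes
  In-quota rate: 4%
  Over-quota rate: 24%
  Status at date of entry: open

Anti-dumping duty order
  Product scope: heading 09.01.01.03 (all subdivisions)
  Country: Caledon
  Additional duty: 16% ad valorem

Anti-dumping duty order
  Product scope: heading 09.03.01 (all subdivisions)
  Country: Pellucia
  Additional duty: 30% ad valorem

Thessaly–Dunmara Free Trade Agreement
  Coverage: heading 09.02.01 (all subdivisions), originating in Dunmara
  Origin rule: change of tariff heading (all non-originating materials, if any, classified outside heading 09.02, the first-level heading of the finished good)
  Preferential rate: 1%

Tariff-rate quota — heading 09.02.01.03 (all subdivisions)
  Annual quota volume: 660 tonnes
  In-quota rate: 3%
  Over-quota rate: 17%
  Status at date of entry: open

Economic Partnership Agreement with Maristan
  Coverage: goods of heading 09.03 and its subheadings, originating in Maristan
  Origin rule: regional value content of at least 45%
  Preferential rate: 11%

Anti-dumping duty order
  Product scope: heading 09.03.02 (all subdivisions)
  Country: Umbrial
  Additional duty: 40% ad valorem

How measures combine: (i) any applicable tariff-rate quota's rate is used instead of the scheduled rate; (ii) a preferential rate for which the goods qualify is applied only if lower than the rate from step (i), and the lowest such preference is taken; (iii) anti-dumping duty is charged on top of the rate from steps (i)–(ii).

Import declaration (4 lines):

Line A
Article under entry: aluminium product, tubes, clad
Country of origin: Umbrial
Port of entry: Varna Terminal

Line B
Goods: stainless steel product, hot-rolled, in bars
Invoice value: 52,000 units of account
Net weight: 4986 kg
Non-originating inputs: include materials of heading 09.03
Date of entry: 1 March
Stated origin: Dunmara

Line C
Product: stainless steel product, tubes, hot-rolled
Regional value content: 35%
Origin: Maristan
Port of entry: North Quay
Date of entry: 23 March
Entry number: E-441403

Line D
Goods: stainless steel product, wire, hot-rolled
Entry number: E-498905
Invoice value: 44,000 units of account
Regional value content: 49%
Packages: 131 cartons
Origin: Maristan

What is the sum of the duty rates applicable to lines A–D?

84%

Line A: aluminium → 09.02; tubes → 09.02.02; clad → 09.02.02.01. Scheduled 24%. quota on 09.02.02 open → in-quota 4%; anti-dumping (Umbrial, 09.02): +8%; total 4% + 8% = 12%. → 12%.
Line B: stainless steel → 09.03; in bars → 09.03.03; hot-rolled → 09.03.03.03. Scheduled 27%. Dunmara agreement on 09.02.01: 09.03.03.03 not covered. → 27%.
Line C: stainless steel → 09.03; tubes → 09.03.02; hot-rolled → 09.03.02.02. Scheduled 34%. Maristan agreement on 09.03: RVC < 45%. → 34%.
Line D: stainless steel → 09.03; wire → 09.03.01; hot-rolled → 09.03.01.02. Scheduled 36%. Maristan agreement on 09.03: RVC ≥ 45% → 11% available; preferential 11%. → 11%.
Sum: 12% + 27% + 34% + 11% = 84%.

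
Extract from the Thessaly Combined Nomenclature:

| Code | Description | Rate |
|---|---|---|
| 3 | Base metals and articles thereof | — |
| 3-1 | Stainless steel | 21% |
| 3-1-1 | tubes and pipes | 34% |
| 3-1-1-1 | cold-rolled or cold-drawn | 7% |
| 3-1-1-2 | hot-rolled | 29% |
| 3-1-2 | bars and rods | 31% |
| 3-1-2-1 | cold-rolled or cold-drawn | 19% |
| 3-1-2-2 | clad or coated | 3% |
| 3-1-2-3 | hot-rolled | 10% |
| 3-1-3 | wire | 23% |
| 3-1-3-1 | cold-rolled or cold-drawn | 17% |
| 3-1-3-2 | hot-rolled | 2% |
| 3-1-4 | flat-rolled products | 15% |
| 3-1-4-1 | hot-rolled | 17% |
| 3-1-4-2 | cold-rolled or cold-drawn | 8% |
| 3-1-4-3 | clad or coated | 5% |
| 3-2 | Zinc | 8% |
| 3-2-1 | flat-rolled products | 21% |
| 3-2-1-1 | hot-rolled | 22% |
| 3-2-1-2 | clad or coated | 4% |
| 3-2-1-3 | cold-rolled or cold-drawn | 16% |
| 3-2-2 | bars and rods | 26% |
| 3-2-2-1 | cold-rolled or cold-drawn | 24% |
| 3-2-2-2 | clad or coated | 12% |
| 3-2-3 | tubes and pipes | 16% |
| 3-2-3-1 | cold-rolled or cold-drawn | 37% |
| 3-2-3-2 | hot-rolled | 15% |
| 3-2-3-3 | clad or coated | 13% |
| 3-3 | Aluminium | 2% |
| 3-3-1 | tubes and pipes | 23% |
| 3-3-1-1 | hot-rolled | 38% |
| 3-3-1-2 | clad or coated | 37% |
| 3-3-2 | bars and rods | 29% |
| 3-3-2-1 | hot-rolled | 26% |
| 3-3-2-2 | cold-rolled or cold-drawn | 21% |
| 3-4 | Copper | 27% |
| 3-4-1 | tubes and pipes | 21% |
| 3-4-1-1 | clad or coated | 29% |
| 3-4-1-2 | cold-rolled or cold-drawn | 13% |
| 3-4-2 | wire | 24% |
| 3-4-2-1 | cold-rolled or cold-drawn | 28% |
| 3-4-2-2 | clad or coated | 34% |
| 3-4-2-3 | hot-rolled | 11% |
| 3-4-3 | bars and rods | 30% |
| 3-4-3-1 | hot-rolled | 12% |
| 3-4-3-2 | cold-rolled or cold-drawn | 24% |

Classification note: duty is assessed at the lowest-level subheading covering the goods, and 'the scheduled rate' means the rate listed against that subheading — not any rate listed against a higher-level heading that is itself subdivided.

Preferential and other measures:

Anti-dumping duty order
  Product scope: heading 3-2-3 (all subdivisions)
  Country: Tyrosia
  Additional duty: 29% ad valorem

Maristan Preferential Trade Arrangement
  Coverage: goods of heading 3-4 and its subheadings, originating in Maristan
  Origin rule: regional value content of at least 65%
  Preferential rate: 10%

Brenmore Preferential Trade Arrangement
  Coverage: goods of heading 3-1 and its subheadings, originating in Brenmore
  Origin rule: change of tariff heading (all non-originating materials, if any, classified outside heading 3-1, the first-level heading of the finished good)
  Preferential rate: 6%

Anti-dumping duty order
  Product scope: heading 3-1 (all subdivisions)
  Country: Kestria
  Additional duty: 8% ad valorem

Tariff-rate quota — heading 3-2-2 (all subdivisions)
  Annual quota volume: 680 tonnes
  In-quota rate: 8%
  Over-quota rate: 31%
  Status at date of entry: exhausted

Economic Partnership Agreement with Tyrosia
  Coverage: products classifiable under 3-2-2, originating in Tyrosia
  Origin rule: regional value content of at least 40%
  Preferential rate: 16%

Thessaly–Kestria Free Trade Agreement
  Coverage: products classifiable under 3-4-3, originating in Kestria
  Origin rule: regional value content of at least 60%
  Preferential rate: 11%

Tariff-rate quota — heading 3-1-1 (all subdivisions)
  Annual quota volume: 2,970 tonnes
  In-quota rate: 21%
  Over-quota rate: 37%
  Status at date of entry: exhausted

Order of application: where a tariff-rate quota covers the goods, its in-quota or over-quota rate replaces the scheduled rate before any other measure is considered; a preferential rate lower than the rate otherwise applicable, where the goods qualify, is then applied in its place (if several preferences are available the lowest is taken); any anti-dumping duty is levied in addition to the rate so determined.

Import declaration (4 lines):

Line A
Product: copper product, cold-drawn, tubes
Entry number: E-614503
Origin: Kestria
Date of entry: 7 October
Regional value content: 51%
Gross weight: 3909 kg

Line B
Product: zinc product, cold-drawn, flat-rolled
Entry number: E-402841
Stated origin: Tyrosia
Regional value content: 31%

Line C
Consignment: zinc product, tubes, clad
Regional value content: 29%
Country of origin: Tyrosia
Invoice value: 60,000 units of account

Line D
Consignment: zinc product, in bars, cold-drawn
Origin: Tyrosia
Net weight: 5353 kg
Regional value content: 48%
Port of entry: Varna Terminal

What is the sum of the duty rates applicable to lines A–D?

87%

Line A: copper → 3-4; tubes → 3-4-1; cold-drawn → 3-4-1-2. Scheduled 13%. Kestria agreement on 3-4-3: 3-4-1-2 not covered. → 13%.
Line B: zinc → 3-2; flat-rolled → 3-2-1; cold-drawn → 3-2-1-3. Scheduled 16%. Tyrosia agreement on 3-2-2: 3-2-1-3 not covered. → 16%.
Line C: zinc → 3-2; tubes → 3-2-3; clad → 3-2-3-3. Scheduled 13%. Tyrosia agreement on 3-2-2: 3-2-3-3 not covered; anti-dumping (Tyrosia, 3-2-3): +29%; total 13% + 29% = 42%. → 42%.
Line D: zinc → 3-2; in bars → 3-2-2; cold-drawn → 3-2-2-1. Scheduled 24%. quota on 3-2-2 exhausted → over-quota 31%; Tyrosia agreement on 3-2-2: RVC ≥ 40% → 16% available; preferential 16%. → 16%.
Sum: 13% + 16% + 42% + 16% = 87%.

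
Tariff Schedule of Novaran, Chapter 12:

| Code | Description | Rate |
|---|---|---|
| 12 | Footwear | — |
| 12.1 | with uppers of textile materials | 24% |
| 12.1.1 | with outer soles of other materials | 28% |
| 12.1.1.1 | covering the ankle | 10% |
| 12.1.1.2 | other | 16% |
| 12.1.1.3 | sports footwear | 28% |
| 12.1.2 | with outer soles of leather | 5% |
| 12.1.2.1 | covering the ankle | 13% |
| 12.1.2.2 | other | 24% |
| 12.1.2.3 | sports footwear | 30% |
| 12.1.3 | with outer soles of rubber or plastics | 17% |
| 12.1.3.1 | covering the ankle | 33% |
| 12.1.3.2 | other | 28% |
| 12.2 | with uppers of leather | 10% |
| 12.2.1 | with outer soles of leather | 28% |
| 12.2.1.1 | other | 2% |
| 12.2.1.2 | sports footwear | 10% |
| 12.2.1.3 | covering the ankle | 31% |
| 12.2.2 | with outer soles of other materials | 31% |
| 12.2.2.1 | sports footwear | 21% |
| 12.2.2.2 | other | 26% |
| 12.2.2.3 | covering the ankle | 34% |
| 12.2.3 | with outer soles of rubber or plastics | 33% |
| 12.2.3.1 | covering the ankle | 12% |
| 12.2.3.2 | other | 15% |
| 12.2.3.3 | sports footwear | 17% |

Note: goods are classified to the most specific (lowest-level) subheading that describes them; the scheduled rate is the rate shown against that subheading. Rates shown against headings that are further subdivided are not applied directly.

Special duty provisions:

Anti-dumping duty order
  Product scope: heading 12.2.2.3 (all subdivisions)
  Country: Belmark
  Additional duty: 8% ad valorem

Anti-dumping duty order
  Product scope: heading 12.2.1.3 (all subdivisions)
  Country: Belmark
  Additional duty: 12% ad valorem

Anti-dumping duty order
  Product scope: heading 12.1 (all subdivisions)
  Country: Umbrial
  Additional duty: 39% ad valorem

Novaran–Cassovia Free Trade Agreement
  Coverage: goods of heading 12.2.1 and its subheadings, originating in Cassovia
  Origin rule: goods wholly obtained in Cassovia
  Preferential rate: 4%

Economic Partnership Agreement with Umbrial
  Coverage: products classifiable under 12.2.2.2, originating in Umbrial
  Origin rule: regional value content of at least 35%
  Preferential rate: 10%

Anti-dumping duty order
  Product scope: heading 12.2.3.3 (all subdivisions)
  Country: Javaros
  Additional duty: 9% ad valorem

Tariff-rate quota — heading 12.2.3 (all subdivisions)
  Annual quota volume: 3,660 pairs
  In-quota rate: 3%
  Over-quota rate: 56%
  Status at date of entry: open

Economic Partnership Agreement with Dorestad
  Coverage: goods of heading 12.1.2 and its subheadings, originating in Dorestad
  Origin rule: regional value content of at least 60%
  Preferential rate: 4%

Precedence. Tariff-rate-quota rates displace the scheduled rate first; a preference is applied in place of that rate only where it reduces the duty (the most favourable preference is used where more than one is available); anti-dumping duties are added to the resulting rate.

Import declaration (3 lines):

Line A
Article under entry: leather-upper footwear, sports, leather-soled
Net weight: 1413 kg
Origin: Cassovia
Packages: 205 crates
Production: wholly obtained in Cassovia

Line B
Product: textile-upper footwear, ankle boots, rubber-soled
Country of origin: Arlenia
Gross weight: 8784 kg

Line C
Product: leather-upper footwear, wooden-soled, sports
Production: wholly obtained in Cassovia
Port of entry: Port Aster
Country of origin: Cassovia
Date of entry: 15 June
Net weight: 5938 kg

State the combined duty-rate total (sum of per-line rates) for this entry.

Line A: leather-upper → 12.2; leather-soled → 12.2.1; sports → 12.2.1.2. Scheduled 10%. Cassovia agreement on 12.2.1: wholly obtained → 4% available; preferential 4%. → 4%.
Line B: textile-upper → 12.1; rubber-soled → 12.1.3; ankle boots → 12.1.3.1. Scheduled 33%. No special measure applies. → 33%.
Line C: leather-upper → 12.2; wooden-soled → 12.2.2; sports → 12.2.2.1. Scheduled 21%. Cassovia agreement on 12.2.1: 12.2.2.1 not covered. → 21%.
Sum: 4% + 33% + 21% = 58%.

58%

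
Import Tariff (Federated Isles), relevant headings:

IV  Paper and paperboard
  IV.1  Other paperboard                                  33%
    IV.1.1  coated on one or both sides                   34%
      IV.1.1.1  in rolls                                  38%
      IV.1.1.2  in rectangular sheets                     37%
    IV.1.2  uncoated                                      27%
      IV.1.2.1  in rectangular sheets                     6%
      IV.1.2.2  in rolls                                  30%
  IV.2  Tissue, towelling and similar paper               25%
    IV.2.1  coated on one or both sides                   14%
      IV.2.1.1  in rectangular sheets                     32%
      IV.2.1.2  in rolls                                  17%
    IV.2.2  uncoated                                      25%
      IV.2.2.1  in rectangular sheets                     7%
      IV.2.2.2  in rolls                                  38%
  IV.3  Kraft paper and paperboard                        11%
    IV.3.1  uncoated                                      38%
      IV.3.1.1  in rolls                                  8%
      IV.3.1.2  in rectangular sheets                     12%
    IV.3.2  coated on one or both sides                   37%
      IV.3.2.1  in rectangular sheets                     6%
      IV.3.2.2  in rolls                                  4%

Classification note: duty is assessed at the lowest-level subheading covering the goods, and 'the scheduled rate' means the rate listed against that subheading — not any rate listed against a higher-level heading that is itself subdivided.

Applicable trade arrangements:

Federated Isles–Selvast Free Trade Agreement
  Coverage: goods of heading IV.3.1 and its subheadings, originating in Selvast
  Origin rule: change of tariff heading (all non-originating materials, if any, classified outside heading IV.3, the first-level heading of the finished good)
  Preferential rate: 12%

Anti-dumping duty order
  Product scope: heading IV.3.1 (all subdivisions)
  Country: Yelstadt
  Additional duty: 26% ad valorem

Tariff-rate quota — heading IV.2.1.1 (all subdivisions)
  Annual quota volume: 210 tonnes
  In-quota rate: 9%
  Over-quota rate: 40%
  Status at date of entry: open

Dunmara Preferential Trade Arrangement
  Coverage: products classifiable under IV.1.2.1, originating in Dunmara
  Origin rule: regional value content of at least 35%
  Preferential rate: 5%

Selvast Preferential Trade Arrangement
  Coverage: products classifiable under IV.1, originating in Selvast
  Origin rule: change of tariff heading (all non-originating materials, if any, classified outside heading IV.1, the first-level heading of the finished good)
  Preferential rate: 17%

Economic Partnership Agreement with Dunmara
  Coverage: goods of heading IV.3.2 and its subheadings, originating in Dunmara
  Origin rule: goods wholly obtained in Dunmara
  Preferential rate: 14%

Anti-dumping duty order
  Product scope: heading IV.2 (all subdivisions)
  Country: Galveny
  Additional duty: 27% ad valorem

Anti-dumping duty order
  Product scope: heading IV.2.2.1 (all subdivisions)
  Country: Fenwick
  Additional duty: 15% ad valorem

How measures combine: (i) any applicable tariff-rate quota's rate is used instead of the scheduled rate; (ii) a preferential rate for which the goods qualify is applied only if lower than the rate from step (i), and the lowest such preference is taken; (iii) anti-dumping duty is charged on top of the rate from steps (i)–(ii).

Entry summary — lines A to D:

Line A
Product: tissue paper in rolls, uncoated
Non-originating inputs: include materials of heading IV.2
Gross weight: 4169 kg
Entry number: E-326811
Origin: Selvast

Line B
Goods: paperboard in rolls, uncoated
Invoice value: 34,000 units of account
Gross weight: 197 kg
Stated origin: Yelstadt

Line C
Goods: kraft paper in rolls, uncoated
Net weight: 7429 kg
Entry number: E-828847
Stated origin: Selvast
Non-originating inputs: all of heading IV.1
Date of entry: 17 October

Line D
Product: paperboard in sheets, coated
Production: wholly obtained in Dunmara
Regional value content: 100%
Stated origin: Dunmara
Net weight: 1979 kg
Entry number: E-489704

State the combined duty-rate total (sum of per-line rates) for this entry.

Line A: tissue paper → IV.2; uncoated → IV.2.2; in rolls → IV.2.2.2. Scheduled 38%. Selvast agreement on IV.3.1: IV.2.2.2 not covered; Selvast agreement on IV.1: IV.2.2.2 not covered. → 38%.
Line B: paperboard → IV.1; uncoated → IV.1.2; in rolls → IV.1.2.2. Scheduled 30%. No special measure applies. → 30%.
Line C: kraft paper → IV.3; uncoated → IV.3.1; in rolls → IV.3.1.1. Scheduled 8%. Selvast agreement on IV.3.1: CTH met → 12% available; Selvast agreement on IV.1: IV.3.1.1 not covered; preference 12% not lower than 8% → no reduction. → 8%.
Line D: paperboard → IV.1; coated → IV.1.1; in sheets → IV.1.1.2. Scheduled 37%. Dunmara agreement on IV.1.2.1: IV.1.1.2 not covered; Dunmara agreement on IV.3.2: IV.1.1.2 not covered. → 37%.
Sum: 38% + 30% + 8% + 37% = 113%.

113%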